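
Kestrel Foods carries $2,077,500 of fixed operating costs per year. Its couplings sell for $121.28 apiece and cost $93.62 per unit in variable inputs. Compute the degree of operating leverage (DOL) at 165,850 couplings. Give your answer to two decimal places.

1.83

At 165,850 units, contribution = 165,850 × $27.66 = $4,587,411.00.
Operating income = contribution − fixed costs = $4,587,411.00 − $2,077,500 = $2,509,911.00.
So DOL = total CM / EBIT = $4,587,411.00 / $2,509,911.00 = 1.8277.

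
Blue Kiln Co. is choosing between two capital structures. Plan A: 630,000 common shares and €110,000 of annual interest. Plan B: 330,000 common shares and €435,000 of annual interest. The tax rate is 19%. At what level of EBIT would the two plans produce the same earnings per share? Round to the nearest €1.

€792,500

Set EPS_A = EPS_B: (EBIT − €110,000)(1 − 0.19) ÷ 630,000 = (EBIT − €435,000)(1 − 0.19) ÷ 330,000.
Cancelling (1 − t) and cross-multiplying: 330,000·(EBIT − 110,000) = 630,000·(EBIT − 435,000).
EBIT × (630,000 − 330,000) = 435,000 × 630,000 − 110,000 × 330,000 = 237,750,000,000, so EBIT = 237,750,000,000 ÷ 300,000 = 792,500.00.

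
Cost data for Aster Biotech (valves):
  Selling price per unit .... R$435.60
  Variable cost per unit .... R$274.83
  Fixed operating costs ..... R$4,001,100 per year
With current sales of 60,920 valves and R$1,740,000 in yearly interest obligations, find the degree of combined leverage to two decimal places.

Contribution at this volume is 60,920 × R$160.77 = R$9,794,108.40.
Operating income = contribution − fixed costs = R$9,794,108.40 − R$4,001,100 = R$5,793,008.40. Interest = R$1,740,000.00, so EBIT − I = R$4,053,008.40.
Degree of total leverage = total CM / (EBIT − interest) = R$9,794,108.40 / R$4,053,008.40 = 2.4165.

2.42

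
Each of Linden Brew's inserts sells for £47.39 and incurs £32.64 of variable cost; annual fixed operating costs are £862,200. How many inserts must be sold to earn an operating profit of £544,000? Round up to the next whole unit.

Unit CM = price − variable cost = £47.39 − £32.64 = £14.75.
Units = (FC + target) / CM = (£862,200 + £544,000) / £14.75 = 95,335.59, so 95,336 inserts.

95,336 inserts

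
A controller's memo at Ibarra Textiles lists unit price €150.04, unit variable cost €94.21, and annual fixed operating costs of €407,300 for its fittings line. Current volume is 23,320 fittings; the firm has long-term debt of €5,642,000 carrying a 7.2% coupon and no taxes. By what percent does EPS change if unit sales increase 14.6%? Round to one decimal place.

At 23,320 units, contribution = 23,320 × €55.83 = €1,301,955.60.
EBIT = €1,301,955.60 − €407,300 = €894,655.60.
Interest = €406,224.00, so EBIT − I = €488,431.60.
Degree of combined leverage = contribution ÷ (EBIT − I) = €1,301,955.60 ÷ €488,431.60 = 2.6656.
%ΔEPS = DCL × %ΔSales = 2.6656 × +14.6% = +38.9%.

+38.9%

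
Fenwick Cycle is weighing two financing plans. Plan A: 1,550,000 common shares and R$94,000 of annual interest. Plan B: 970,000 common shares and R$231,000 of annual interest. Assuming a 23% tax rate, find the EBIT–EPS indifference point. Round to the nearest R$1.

Set EPS_A = EPS_B: (EBIT − R$94,000)(1 − 0.23) ÷ 1,550,000 = (EBIT − R$231,000)(1 − 0.23) ÷ 970,000.
The (1 − t) factor cancels: (EBIT − 94,000) × 970,000 = (EBIT − 231,000) × 1,550,000.
Solving, EBIT = (231,000·1,550,000 − 94,000·970,000) / (1,550,000 − 970,000) = 266,870,000,000 / 580,000 = 460,120.69.

R$460,121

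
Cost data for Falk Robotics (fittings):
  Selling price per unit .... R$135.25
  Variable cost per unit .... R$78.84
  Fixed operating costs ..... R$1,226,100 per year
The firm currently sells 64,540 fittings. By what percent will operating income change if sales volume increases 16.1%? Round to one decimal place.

At 64,540 units, contribution = 64,540 × R$56.41 = R$3,640,701.40.
Subtracting fixed costs: EBIT = R$3,640,701.40 − R$1,226,100 = R$2,414,601.40.
Degree of operating leverage = R$3,640,701.40 / R$2,414,601.40 = 1.5078.
Operating income changes by 1.5078 × +16.1% = +24.3%.

+24.3%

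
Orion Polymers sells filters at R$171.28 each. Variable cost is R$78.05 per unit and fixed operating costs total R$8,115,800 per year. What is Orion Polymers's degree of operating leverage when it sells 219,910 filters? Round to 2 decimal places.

Contribution at this volume is 219,910 × R$93.23 = R$20,502,209.30.
EBIT = R$20,502,209.30 − R$8,115,800 = R$12,386,409.30.
DOL = contribution ÷ EBIT = R$20,502,209.30 ÷ R$12,386,409.30 = 1.6552.

1.66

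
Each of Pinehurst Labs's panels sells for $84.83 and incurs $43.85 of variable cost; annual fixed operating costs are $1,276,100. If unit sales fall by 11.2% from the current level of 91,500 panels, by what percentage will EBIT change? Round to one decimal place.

Contribution at this volume is 91,500 × $40.98 = $3,749,670.00.
Operating income = contribution − fixed costs = $3,749,670.00 − $1,276,100 = $2,473,570.00.
DOL = contribution ÷ EBIT = $3,749,670.00 ÷ $2,473,570.00 = 1.5159.
So EBIT moves 1.5159 × (-11.2%) = -17.0%.

-17.0%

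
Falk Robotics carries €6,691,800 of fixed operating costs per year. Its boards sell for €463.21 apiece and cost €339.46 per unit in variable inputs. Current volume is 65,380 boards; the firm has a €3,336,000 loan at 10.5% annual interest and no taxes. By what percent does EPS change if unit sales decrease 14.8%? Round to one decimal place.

Total contribution margin = 65,380 × €123.75 = €8,090,775.00.
EBIT = €8,090,775.00 − €6,691,800 = €1,398,975.00.
After interest of €350,280.00, pre-tax earnings = €1,048,695.00.
Degree of combined leverage = contribution ÷ (EBIT − I) = €8,090,775.00 ÷ €1,048,695.00 = 7.7151.
%ΔEPS = DCL × %ΔSales = 7.7151 × -14.8% = -114.2%.

-114.2%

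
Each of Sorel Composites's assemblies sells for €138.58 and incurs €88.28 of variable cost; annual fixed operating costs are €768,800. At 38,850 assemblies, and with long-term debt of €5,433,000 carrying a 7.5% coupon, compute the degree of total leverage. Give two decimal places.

Contribution at this volume is 38,850 × €50.30 = €1,954,155.00.
EBIT = €1,954,155.00 − €768,800 = €1,185,355.00. Interest = €407,475.00.
DOL = €1,954,155.00 ÷ €1,185,355.00 = 1.6486; DFL = €1,185,355.00 ÷ €777,880.00 = 1.5238.
Combined leverage = 1.6486 × 1.5238 = 2.5121.

2.51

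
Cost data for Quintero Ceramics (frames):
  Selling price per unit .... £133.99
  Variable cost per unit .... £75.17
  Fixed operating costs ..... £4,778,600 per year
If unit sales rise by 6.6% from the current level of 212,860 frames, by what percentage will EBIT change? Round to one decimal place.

+10.7%

At 212,860 units, contribution = 212,860 × £58.82 = £12,520,425.20.
EBIT = £12,520,425.20 − £4,778,600 = £7,741,825.20.
DOL = contribution ÷ EBIT = £12,520,425.20 ÷ £7,741,825.20 = 1.6172.
So EBIT moves 1.6172 × (+6.6%) = +10.7%.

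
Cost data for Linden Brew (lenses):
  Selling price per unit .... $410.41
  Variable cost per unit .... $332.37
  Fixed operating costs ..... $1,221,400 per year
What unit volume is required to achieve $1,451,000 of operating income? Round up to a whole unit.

34,244 lenses

Unit CM = price − variable cost = $410.41 − $332.37 = $78.04.
Need Q such that Q × $78.04 − $1,221,400 = $1,451,000, i.e. Q = $2,672,400 / $78.04 = 34,243.98 → 34,244.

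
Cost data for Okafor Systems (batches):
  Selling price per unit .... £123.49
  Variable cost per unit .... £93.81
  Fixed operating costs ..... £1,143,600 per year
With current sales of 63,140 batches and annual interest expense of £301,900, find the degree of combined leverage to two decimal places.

At 63,140 units, contribution = 63,140 × £29.68 = £1,873,995.20.
EBIT = £1,873,995.20 − £1,143,600 = £730,395.20. Interest = £301,900.00, so EBIT − I = £428,495.20.
DCL = contribution ÷ (EBIT − I) = £1,873,995.20 ÷ £428,495.20 = 4.3734.

4.37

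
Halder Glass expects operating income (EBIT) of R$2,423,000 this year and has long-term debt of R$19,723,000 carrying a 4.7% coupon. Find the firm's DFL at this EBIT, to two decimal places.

1.62

Annual interest charges come to R$926,981.00.
DFL = EBIT ÷ (EBIT − I) = R$2,423,000 ÷ (R$2,423,000 − R$926,981.00) = R$2,423,000 ÷ R$1,496,019.00 = 1.6196.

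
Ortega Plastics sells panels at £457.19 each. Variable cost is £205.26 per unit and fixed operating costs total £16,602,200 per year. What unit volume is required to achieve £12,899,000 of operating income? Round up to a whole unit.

Contribution margin per unit = £457.19 − £205.26 = £251.93.
Units = (FC + target) / CM = (£16,602,200 + £12,899,000) / £251.93 = 117,100.78, so 117,101 panels.

117,101 panels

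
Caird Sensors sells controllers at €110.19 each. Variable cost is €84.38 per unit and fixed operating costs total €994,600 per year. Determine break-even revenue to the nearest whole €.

€4,246,221

CM per unit = €110.19 − €84.38 = €25.81; CM ratio = €25.81 / €110.19 = 0.2342.
Break-even sales = FC ÷ CM ratio = €994,600 × €110.19 / €25.81 = €4,246,221.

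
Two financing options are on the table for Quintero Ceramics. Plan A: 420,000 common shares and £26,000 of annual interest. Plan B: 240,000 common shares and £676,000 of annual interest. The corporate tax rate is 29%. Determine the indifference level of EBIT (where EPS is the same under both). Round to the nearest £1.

At indifference, (EBIT − 26,000)(1 − t)/420,000 = (EBIT − 676,000)(1 − t)/240,000.
Cancelling (1 − t) and cross-multiplying: 240,000·(EBIT − 26,000) = 420,000·(EBIT − 676,000).
EBIT × (420,000 − 240,000) = 676,000 × 420,000 − 26,000 × 240,000 = 277,680,000,000, so EBIT = 277,680,000,000 ÷ 180,000 = 1,542,666.67.

£1,542,667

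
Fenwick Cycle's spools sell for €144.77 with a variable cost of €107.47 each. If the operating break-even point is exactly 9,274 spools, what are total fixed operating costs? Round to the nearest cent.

Unit CM = price − variable cost = €144.77 − €107.47 = €37.30.
Since BE = FC / CM, FC = 9,274 × €37.30 = €345,920.20.

€345,920.20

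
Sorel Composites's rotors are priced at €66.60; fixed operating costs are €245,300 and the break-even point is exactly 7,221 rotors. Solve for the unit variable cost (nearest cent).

€32.63

Contribution per unit must be FC / Q = €245,300 / 7,221 = €33.9704.
Hence VC = price − CM = €66.60 − €33.9704 = €32.63.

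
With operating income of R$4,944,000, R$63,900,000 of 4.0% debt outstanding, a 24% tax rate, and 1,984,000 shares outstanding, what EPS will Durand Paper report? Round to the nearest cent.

Pre-tax income = R$4,944,000 − R$2,556,000.00 = R$2,388,000.00.
After tax at 24%: net income = R$2,388,000.00 × 0.76 = R$1,814,880.00.
EPS = R$1,814,880.00 ÷ 1,984,000 = R$0.91.

R$0.91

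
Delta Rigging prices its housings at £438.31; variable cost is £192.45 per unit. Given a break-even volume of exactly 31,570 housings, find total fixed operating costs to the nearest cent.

Each unit contributes £438.31 − £192.45 = £245.86.
Fixed costs = break-even units × CM = 31,570 × £245.86 = £7,761,800.20.

£7,761,800.20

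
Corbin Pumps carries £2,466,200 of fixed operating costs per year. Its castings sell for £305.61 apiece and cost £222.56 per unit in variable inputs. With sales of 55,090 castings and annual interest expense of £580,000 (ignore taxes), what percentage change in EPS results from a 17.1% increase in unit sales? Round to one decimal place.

+51.2%

Contribution at this volume is 55,090 × £83.05 = £4,575,224.50.
EBIT = £4,575,224.50 − £2,466,200 = £2,109,024.50.
After interest of £580,000.00, pre-tax earnings = £1,529,024.50.
DCL = total CM / (EBIT − I) = £4,575,224.50 / £1,529,024.50 = 2.9923.
EPS therefore changes by 2.9923 × (+17.1%) = +51.2%.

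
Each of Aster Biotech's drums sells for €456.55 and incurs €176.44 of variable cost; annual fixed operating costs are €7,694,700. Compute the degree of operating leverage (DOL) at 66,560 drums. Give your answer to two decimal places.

Contribution at this volume is 66,560 × €280.11 = €18,644,121.60.
Subtracting fixed costs: EBIT = €18,644,121.60 − €7,694,700 = €10,949,421.60.
Degree of operating leverage = €18,644,121.60 / €10,949,421.60 = 1.7027.

1.70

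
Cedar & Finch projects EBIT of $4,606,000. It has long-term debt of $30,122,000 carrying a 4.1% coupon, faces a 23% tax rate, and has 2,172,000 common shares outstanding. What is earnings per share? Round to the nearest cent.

$1.20

Interest = $1,235,002.00, so EBT = $4,606,000 − $1,235,002.00 = $3,370,998.00.
After tax at 23%: net income = $3,370,998.00 × 0.77 = $2,595,668.46.
Per share: $2,595,668.46 / 2,172,000 shares = $1.20.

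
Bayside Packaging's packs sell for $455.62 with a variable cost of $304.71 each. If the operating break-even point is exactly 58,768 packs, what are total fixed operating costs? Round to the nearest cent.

Unit CM = price − variable cost = $455.62 − $304.71 = $150.91.
Since BE = FC / CM, FC = 58,768 × $150.91 = $8,868,678.88.

$8,868,678.88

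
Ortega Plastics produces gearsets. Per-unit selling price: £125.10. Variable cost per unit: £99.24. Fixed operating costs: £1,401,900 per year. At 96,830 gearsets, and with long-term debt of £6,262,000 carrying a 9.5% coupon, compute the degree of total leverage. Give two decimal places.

4.94

At 96,830 units, contribution = 96,830 × £25.86 = £2,504,023.80.
EBIT = £2,504,023.80 − £1,401,900 = £1,102,123.80. Interest = £594,890.00, so EBIT − I = £507,233.80.
Degree of total leverage = total CM / (EBIT − interest) = £2,504,023.80 / £507,233.80 = 4.9366.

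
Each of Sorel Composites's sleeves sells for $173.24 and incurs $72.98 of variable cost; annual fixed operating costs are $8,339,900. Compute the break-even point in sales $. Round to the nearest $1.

$14,410,575

CM per unit = $173.24 − $72.98 = $100.26; CM ratio = $100.26 / $173.24 = 0.5787.
Break-even sales = FC ÷ CM ratio = $8,339,900 × $173.24 / $100.26 = $14,410,575.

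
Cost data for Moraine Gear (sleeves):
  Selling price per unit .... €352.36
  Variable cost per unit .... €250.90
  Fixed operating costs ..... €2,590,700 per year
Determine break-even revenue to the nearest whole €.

CM per unit = €352.36 − €250.90 = €101.46; CM ratio = €101.46 / €352.36 = 0.2879.
Break-even sales = FC ÷ CM ratio = €2,590,700 × €352.36 / €101.46 = €8,997,231.

€8,997,231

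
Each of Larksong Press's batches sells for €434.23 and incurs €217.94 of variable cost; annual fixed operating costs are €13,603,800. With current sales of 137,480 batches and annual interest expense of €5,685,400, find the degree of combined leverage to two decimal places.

Contribution at this volume is 137,480 × €216.29 = €29,735,549.20.
EBIT = €29,735,549.20 − €13,603,800 = €16,131,749.20. Interest = €5,685,400.00, so EBIT − I = €10,446,349.20.
Degree of total leverage = total CM / (EBIT − interest) = €29,735,549.20 / €10,446,349.20 = 2.8465.

2.85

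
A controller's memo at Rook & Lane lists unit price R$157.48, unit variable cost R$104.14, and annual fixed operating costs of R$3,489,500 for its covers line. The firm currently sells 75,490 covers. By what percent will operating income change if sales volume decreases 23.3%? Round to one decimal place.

-174.7%

Contribution at this volume is 75,490 × R$53.34 = R$4,026,636.60.
Operating income = contribution − fixed costs = R$4,026,636.60 − R$3,489,500 = R$537,136.60.
So DOL = total CM / EBIT = R$4,026,636.60 / R$537,136.60 = 7.4965.
Operating income changes by 7.4965 × -23.3% = -174.7%.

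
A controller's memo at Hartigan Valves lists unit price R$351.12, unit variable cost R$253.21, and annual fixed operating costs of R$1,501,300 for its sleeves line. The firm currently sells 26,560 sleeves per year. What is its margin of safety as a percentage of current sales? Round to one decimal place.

42.3%

Each unit contributes R$351.12 − R$253.21 = R$97.91. Break-even units = R$1,501,300 ÷ R$97.91 = 15,333.47; break-even revenue = 15,333.47 × R$351.12 = R$5,383,887.82.
Actual sales revenue = 26,560 × R$351.12 = R$9,325,747.20.
Margin of safety = (R$9,325,747.20 − R$5,383,887.82) ÷ R$9,325,747.20 = 42.3%.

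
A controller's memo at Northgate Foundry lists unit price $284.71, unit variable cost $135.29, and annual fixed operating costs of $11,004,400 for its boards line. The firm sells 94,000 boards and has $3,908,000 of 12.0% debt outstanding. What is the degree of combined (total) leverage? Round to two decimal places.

Total contribution margin = 94,000 × $149.42 = $14,045,480.00.
Operating income = contribution − fixed costs = $14,045,480.00 − $11,004,400 = $3,041,080.00. Interest = $468,960.00.
DOL = $14,045,480.00 ÷ $3,041,080.00 = 4.6186; DFL = $3,041,080.00 ÷ $2,572,120.00 = 1.1823.
DCL = DOL × DFL = 4.6186 × 1.1823 = 5.4606.

5.46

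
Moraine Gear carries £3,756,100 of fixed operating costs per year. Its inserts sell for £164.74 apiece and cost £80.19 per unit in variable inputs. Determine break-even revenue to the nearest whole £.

£7,318,509

Contribution margin per unit = £164.74 − £80.19 = £84.55, a CM ratio of £84.55 ÷ £164.74 = 0.5132.
Break-even sales = FC ÷ CM ratio = £3,756,100 × £164.74 / £84.55 = £7,318,509.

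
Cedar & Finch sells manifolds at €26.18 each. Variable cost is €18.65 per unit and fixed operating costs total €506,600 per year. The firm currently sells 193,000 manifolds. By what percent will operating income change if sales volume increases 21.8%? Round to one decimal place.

Contribution at this volume is 193,000 × €7.53 = €1,453,290.00.
Operating income = contribution − fixed costs = €1,453,290.00 − €506,600 = €946,690.00.
DOL = contribution ÷ EBIT = €1,453,290.00 ÷ €946,690.00 = 1.5351.
%ΔEBIT = DOL × %ΔSales = 1.5351 × +21.8% = +33.5%.

+33.5%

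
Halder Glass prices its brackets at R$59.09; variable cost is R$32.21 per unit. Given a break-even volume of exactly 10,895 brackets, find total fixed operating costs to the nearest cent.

R$292,857.60

Each unit contributes R$59.09 − R$32.21 = R$26.88.
Fixed costs = break-even units × CM = 10,895 × R$26.88 = R$292,857.60.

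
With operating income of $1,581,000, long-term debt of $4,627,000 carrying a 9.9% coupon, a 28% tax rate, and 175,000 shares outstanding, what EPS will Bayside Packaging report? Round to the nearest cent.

$4.62

Interest = $458,073.00, so EBT = $1,581,000 − $458,073.00 = $1,122,927.00.
After tax at 28%: net income = $1,122,927.00 × 0.72 = $808,507.44.
Per share: $808,507.44 / 175,000 shares = $4.62.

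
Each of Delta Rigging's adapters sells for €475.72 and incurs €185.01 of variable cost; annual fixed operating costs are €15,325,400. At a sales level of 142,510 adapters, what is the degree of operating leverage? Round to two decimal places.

Contribution at this volume is 142,510 × €290.71 = €41,429,082.10.
Subtracting fixed costs: EBIT = €41,429,082.10 − €15,325,400 = €26,103,682.10.
Degree of operating leverage = €41,429,082.10 / €26,103,682.10 = 1.5871.

1.59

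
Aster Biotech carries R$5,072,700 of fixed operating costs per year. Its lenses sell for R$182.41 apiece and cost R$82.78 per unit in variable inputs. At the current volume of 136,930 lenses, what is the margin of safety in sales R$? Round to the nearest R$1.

Contribution margin per unit = R$182.41 − R$82.78 = R$99.63. Break-even units = R$5,072,700 ÷ R$99.63 = 50,915.39; break-even revenue = 50,915.39 × R$182.41 = R$9,287,475.73.
Current sales = 136,930 × R$182.41 = R$24,977,401.30.
Margin of safety = R$24,977,401.30 − R$9,287,475.73 = R$15,689,926.

R$15,689,926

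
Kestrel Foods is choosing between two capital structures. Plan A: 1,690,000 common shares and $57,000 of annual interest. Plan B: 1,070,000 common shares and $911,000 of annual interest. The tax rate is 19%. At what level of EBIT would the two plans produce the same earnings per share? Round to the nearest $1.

Set EPS_A = EPS_B: (EBIT − $57,000)(1 − 0.19) ÷ 1,690,000 = (EBIT − $911,000)(1 − 0.19) ÷ 1,070,000.
Cancelling (1 − t) and cross-multiplying: 1,070,000·(EBIT − 57,000) = 1,690,000·(EBIT − 911,000).
EBIT × (1,690,000 − 1,070,000) = 911,000 × 1,690,000 − 57,000 × 1,070,000 = 1,478,600,000,000, so EBIT = 1,478,600,000,000 ÷ 620,000 = 2,384,838.71.

$2,384,839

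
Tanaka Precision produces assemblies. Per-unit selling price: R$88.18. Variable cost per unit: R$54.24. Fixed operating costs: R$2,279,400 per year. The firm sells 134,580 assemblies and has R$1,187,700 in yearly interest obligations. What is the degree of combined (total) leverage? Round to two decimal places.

Total contribution margin = 134,580 × R$33.94 = R$4,567,645.20.
EBIT = R$4,567,645.20 − R$2,279,400 = R$2,288,245.20. Interest = R$1,187,700.00, so EBIT − I = R$1,100,545.20.
DCL = contribution ÷ (EBIT − I) = R$4,567,645.20 ÷ R$1,100,545.20 = 4.1503.

4.15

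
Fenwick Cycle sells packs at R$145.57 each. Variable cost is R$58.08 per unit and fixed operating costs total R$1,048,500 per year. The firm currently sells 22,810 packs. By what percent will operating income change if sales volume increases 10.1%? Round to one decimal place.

Contribution at this volume is 22,810 × R$87.49 = R$1,995,646.90.
EBIT = R$1,995,646.90 − R$1,048,500 = R$947,146.90.
DOL = contribution ÷ EBIT = R$1,995,646.90 ÷ R$947,146.90 = 2.1070.
Operating income changes by 2.1070 × +10.1% = +21.3%.

+21.3%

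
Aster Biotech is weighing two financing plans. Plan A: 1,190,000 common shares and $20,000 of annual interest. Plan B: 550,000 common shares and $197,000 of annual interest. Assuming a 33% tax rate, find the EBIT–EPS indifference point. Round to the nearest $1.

Set EPS_A = EPS_B: (EBIT − $20,000)(1 − 0.33) ÷ 1,190,000 = (EBIT − $197,000)(1 − 0.33) ÷ 550,000.
The (1 − t) factor cancels: (EBIT − 20,000) × 550,000 = (EBIT − 197,000) × 1,190,000.
Solving, EBIT = (197,000·1,190,000 − 20,000·550,000) / (1,190,000 − 550,000) = 223,430,000,000 / 640,000 = 349,109.38.

$349,109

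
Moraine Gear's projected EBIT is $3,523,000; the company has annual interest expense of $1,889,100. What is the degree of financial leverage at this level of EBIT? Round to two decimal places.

Annual interest charges come to $1,889,100.00.
DFL = EBIT ÷ (EBIT − I) = $3,523,000 ÷ ($3,523,000 − $1,889,100.00) = $3,523,000 ÷ $1,633,900.00 = 2.1562.

2.16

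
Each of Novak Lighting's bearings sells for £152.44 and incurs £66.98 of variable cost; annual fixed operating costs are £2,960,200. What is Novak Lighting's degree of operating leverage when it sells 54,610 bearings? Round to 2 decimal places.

Contribution at this volume is 54,610 × £85.46 = £4,666,970.60.
Operating income = contribution − fixed costs = £4,666,970.60 − £2,960,200 = £1,706,770.60.
So DOL = total CM / EBIT = £4,666,970.60 / £1,706,770.60 = 2.7344.

2.73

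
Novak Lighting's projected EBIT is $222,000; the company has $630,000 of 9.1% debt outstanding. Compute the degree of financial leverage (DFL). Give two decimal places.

1.35

Annual interest charges come to $57,330.00.
Degree of financial leverage = EBIT / (EBIT − interest) = $222,000 / $164,670.00 = 1.3482.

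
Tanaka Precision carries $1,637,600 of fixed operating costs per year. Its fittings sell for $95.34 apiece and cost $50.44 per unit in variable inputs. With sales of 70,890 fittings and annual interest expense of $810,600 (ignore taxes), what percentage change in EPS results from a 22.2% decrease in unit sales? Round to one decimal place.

-96.2%

Total contribution margin = 70,890 × $44.90 = $3,182,961.00.
EBIT = $3,182,961.00 − $1,637,600 = $1,545,361.00.
After interest of $810,600.00, pre-tax earnings = $734,761.00.
DCL = total CM / (EBIT − I) = $3,182,961.00 / $734,761.00 = 4.3320.
%ΔEPS = DCL × %ΔSales = 4.3320 × -22.2% = -96.2%.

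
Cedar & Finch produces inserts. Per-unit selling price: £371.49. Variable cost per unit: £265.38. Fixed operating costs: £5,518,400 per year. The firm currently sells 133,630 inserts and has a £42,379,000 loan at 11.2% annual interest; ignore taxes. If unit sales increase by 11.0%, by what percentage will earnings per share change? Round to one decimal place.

+39.8%

Total contribution margin = 133,630 × £106.11 = £14,179,479.30.
EBIT = £14,179,479.30 − £5,518,400 = £8,661,079.30.
After interest of £4,746,448.00, pre-tax earnings = £3,914,631.30.
DCL = total CM / (EBIT − I) = £14,179,479.30 / £3,914,631.30 = 3.6222.
EPS therefore changes by 3.6222 × (+11.0%) = +39.8%.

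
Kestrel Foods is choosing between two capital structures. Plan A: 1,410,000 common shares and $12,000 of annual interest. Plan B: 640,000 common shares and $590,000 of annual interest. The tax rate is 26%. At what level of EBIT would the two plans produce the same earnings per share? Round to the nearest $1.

At indifference, (EBIT − 12,000)(1 − t)/1,410,000 = (EBIT − 590,000)(1 − t)/640,000.
The (1 − t) factor cancels: (EBIT − 12,000) × 640,000 = (EBIT − 590,000) × 1,410,000.
EBIT × (1,410,000 − 640,000) = 590,000 × 1,410,000 − 12,000 × 640,000 = 824,220,000,000, so EBIT = 824,220,000,000 ÷ 770,000 = 1,070,415.58.

$1,070,416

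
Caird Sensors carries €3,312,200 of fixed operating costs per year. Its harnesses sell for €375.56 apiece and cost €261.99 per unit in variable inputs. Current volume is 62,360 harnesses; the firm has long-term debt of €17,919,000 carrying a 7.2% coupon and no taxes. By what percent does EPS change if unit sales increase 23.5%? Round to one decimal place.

+67.1%

Total contribution margin = 62,360 × €113.57 = €7,082,225.20.
Operating income = contribution − fixed costs = €7,082,225.20 − €3,312,200 = €3,770,025.20.
After interest of €1,290,168.00, pre-tax earnings = €2,479,857.20.
Degree of combined leverage = contribution ÷ (EBIT − I) = €7,082,225.20 ÷ €2,479,857.20 = 2.8559.
%ΔEPS = DCL × %ΔSales = 2.8559 × +23.5% = +67.1%.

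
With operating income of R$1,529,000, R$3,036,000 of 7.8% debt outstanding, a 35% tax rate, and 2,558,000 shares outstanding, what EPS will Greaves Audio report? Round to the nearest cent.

R$0.33

Interest = R$236,808.00, so EBT = R$1,529,000 − R$236,808.00 = R$1,292,192.00.
Net income = R$1,292,192.00 × (1 − 0.35) = R$839,924.80.
Per share: R$839,924.80 / 2,558,000 shares = R$0.33.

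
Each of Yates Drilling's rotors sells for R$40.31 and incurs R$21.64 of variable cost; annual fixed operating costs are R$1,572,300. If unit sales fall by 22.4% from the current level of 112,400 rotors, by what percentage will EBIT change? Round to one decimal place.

-89.3%

At 112,400 units, contribution = 112,400 × R$18.67 = R$2,098,508.00.
EBIT = R$2,098,508.00 − R$1,572,300 = R$526,208.00.
So DOL = total CM / EBIT = R$2,098,508.00 / R$526,208.00 = 3.9880.
Operating income changes by 3.9880 × -22.4% = -89.3%.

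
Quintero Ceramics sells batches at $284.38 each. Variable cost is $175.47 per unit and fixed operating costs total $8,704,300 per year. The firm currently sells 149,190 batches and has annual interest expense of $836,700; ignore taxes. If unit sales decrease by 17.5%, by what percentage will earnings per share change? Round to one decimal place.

At 149,190 units, contribution = 149,190 × $108.91 = $16,248,282.90.
Subtracting fixed costs: EBIT = $16,248,282.90 − $8,704,300 = $7,543,982.90.
Interest = $836,700.00, so EBIT − I = $6,707,282.90.
DCL = total CM / (EBIT − I) = $16,248,282.90 / $6,707,282.90 = 2.4225.
%ΔEPS = DCL × %ΔSales = 2.4225 × -17.5% = -42.4%.

-42.4%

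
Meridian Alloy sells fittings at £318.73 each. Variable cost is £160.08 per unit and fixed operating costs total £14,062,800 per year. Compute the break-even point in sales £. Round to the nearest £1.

£28,252,356

Contribution margin per unit = £318.73 − £160.08 = £158.65, a CM ratio of £158.65 ÷ £318.73 = 0.4978.
Break-even revenue = fixed costs × price ÷ CM = £14,062,800 × £318.73 ÷ £158.65 = £28,252,356.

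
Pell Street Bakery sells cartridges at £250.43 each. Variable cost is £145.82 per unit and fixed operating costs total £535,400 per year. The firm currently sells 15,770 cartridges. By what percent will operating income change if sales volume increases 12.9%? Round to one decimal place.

Contribution at this volume is 15,770 × £104.61 = £1,649,699.70.
Subtracting fixed costs: EBIT = £1,649,699.70 − £535,400 = £1,114,299.70.
DOL = contribution ÷ EBIT = £1,649,699.70 ÷ £1,114,299.70 = 1.4805.
%ΔEBIT = DOL × %ΔSales = 1.4805 × +12.9% = +19.1%.

+19.1%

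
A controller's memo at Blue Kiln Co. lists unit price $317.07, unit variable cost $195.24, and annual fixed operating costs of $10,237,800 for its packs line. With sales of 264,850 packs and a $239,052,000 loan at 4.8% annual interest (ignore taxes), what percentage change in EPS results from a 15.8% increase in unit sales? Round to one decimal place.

Total contribution margin = 264,850 × $121.83 = $32,266,675.50.
EBIT = $32,266,675.50 − $10,237,800 = $22,028,875.50.
After interest of $11,474,496.00, pre-tax earnings = $10,554,379.50.
DCL = total CM / (EBIT − I) = $32,266,675.50 / $10,554,379.50 = 3.0572.
EPS therefore changes by 3.0572 × (+15.8%) = +48.3%.

+48.3%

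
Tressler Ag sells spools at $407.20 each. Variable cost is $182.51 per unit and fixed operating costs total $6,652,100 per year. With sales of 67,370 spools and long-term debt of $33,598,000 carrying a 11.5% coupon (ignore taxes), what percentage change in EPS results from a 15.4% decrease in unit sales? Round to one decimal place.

-50.4%

Contribution at this volume is 67,370 × $224.69 = $15,137,365.30.
Operating income = contribution − fixed costs = $15,137,365.30 − $6,652,100 = $8,485,265.30.
Interest = $3,863,770.00, so EBIT − I = $4,621,495.30.
DCL = total CM / (EBIT − I) = $15,137,365.30 / $4,621,495.30 = 3.2754.
EPS therefore changes by 3.2754 × (-15.4%) = -50.4%.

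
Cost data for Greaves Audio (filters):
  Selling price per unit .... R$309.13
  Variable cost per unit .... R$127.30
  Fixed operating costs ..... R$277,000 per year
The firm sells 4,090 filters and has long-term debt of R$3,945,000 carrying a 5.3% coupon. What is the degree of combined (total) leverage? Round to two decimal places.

At 4,090 units, contribution = 4,090 × R$181.83 = R$743,684.70.
Operating income = contribution − fixed costs = R$743,684.70 − R$277,000 = R$466,684.70. Interest = R$209,085.00, so EBIT − I = R$257,599.70.
DCL = contribution ÷ (EBIT − I) = R$743,684.70 ÷ R$257,599.70 = 2.8870.

2.89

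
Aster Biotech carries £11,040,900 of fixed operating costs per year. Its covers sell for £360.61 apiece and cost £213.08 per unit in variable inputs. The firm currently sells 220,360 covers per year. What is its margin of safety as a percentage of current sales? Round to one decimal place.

66.0%

Each unit contributes £360.61 − £213.08 = £147.53. Break-even units = £11,040,900 ÷ £147.53 = 74,838.34; break-even revenue = 74,838.34 × £360.61 = £26,987,453.05.
Current sales = 220,360 × £360.61 = £79,464,019.60.
Margin of safety = (£79,464,019.60 − £26,987,453.05) ÷ £79,464,019.60 = 66.0%.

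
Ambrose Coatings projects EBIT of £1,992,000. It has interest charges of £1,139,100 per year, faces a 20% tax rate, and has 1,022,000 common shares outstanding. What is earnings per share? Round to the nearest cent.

£0.67

Interest = £1,139,100.00, so EBT = £1,992,000 − £1,139,100.00 = £852,900.00.
Net income = £852,900.00 × (1 − 0.20) = £682,320.00.
Per share: £682,320.00 / 1,022,000 shares = £0.67.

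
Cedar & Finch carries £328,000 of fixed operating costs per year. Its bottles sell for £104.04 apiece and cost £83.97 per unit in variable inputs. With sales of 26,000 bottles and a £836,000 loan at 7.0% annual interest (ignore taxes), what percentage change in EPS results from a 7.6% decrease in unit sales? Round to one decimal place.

Contribution at this volume is 26,000 × £20.07 = £521,820.00.
Subtracting fixed costs: EBIT = £521,820.00 − £328,000 = £193,820.00.
Interest = £58,520.00, so EBIT − I = £135,300.00.
DCL = total CM / (EBIT − I) = £521,820.00 / £135,300.00 = 3.8568.
%ΔEPS = DCL × %ΔSales = 3.8568 × -7.6% = -29.3%.

-29.3%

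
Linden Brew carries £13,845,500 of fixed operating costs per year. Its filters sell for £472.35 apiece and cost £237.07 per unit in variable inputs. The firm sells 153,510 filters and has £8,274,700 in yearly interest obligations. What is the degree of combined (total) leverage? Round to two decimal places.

Total contribution margin = 153,510 × £235.28 = £36,117,832.80.
Operating income = contribution − fixed costs = £36,117,832.80 − £13,845,500 = £22,272,332.80. Interest = £8,274,700.00.
DOL = £36,117,832.80 ÷ £22,272,332.80 = 1.6216; DFL = £22,272,332.80 ÷ £13,997,632.80 = 1.5911.
DCL = DOL × DFL = 1.6216 × 1.5911 = 2.5801.

2.58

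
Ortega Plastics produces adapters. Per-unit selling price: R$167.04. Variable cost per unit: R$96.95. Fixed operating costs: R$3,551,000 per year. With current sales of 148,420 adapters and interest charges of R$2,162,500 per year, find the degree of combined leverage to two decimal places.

Contribution at this volume is 148,420 × R$70.09 = R$10,402,757.80.
Subtracting fixed costs: EBIT = R$10,402,757.80 − R$3,551,000 = R$6,851,757.80. Interest = R$2,162,500.00.
DOL = R$10,402,757.80 ÷ R$6,851,757.80 = 1.5183; DFL = R$6,851,757.80 ÷ R$4,689,257.80 = 1.4612.
DCL = DOL × DFL = 1.5183 × 1.4612 = 2.2185.

2.22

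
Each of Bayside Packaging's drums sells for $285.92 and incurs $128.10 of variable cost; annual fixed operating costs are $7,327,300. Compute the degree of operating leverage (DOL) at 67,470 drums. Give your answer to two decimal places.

Contribution at this volume is 67,470 × $157.82 = $10,648,115.40.
EBIT = $10,648,115.40 − $7,327,300 = $3,320,815.40.
Degree of operating leverage = $10,648,115.40 / $3,320,815.40 = 3.2065.

3.21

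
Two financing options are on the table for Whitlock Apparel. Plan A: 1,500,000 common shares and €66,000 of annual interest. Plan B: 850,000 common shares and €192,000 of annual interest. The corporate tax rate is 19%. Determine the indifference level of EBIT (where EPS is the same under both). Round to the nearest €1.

€356,769

At indifference, (EBIT − 66,000)(1 − t)/1,500,000 = (EBIT − 192,000)(1 − t)/850,000.
Cancelling (1 − t) and cross-multiplying: 850,000·(EBIT − 66,000) = 1,500,000·(EBIT − 192,000).
EBIT × (1,500,000 − 850,000) = 192,000 × 1,500,000 − 66,000 × 850,000 = 231,900,000,000, so EBIT = 231,900,000,000 ÷ 650,000 = 356,769.23.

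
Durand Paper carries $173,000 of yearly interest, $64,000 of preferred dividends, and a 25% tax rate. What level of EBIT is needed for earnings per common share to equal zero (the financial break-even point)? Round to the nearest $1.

Grossing the preferred dividend up to pre-tax terms: $64,000 / (1 − 0.25) = $85,333.33.
EPS = 0 when EBIT covers interest plus the pre-tax preferred burden: $173,000 + $85,333.33 = $258,333.33.

$258,333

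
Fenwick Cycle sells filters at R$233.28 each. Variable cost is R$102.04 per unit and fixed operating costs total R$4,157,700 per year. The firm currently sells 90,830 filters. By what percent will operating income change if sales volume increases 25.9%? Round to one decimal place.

+39.8%

Total contribution margin = 90,830 × R$131.24 = R$11,920,529.20.
Subtracting fixed costs: EBIT = R$11,920,529.20 − R$4,157,700 = R$7,762,829.20.
DOL = contribution ÷ EBIT = R$11,920,529.20 ÷ R$7,762,829.20 = 1.5356.
So EBIT moves 1.5356 × (+25.9%) = +39.8%.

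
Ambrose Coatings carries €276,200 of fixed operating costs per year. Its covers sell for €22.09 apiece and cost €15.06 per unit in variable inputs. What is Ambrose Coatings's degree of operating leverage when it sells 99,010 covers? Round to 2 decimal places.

1.66

Contribution at this volume is 99,010 × €7.03 = €696,040.30.
Subtracting fixed costs: EBIT = €696,040.30 − €276,200 = €419,840.30.
Degree of operating leverage = €696,040.30 / €419,840.30 = 1.6579.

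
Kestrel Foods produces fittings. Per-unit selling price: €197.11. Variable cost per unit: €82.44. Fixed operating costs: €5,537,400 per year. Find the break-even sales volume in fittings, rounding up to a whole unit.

Contribution margin per unit = €197.11 − €82.44 = €114.67.
Units to break even: €5,537,400 ÷ €114.67 = 48,289.88, rounded up to 48,290.

48,290 fittings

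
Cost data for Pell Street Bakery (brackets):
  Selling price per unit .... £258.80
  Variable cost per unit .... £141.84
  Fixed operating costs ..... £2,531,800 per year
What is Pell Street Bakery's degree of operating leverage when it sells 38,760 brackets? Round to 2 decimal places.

2.26

Total contribution margin = 38,760 × £116.96 = £4,533,369.60.
Operating income = contribution − fixed costs = £4,533,369.60 − £2,531,800 = £2,001,569.60.
DOL = contribution ÷ EBIT = £4,533,369.60 ÷ £2,001,569.60 = 2.2649.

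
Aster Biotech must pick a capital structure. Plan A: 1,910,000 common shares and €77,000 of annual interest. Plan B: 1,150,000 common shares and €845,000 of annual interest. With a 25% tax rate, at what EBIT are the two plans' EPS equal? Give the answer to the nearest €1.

€2,007,105

At indifference, (EBIT − 77,000)(1 − t)/1,910,000 = (EBIT − 845,000)(1 − t)/1,150,000.
The (1 − t) factor cancels: (EBIT − 77,000) × 1,150,000 = (EBIT − 845,000) × 1,910,000.
EBIT × (1,910,000 − 1,150,000) = 845,000 × 1,910,000 − 77,000 × 1,150,000 = 1,525,400,000,000, so EBIT = 1,525,400,000,000 ÷ 760,000 = 2,007,105.26.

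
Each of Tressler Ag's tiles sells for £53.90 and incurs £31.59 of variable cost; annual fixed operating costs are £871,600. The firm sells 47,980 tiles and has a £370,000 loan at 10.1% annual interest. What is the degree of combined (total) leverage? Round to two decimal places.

6.63

Total contribution margin = 47,980 × £22.31 = £1,070,433.80.
Subtracting fixed costs: EBIT = £1,070,433.80 − £871,600 = £198,833.80. Interest = £37,370.00, so EBIT − I = £161,463.80.
Degree of total leverage = total CM / (EBIT − interest) = £1,070,433.80 / £161,463.80 = 6.6296.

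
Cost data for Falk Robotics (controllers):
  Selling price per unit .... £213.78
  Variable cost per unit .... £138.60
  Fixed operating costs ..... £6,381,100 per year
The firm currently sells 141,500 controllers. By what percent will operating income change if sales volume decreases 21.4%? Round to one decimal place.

-53.5%

Total contribution margin = 141,500 × £75.18 = £10,637,970.00.
Operating income = contribution − fixed costs = £10,637,970.00 − £6,381,100 = £4,256,870.00.
Degree of operating leverage = £10,637,970.00 / £4,256,870.00 = 2.4990.
Operating income changes by 2.4990 × -21.4% = -53.5%.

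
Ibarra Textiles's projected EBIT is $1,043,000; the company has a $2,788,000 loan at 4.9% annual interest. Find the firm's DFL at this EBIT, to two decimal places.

Annual interest charges come to $136,612.00.
DFL = EBIT ÷ (EBIT − I) = $1,043,000 ÷ ($1,043,000 − $136,612.00) = $1,043,000 ÷ $906,388.00 = 1.1507.

1.15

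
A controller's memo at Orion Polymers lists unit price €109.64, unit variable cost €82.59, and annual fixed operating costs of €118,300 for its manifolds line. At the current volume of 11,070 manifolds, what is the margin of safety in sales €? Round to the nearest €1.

Contribution margin per unit = €109.64 − €82.59 = €27.05. Break-even units = €118,300 ÷ €27.05 = 4,373.38; break-even revenue = 4,373.38 × €109.64 = €479,497.67.
Current sales = 11,070 × €109.64 = €1,213,714.80.
Margin of safety = €1,213,714.80 − €479,497.67 = €734,217.

€734,217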